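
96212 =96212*1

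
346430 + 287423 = 633853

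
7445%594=317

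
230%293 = 230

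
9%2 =1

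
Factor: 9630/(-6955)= - 2^1*3^2*13^(-1) = -  18/13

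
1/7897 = 1/7897 = 0.00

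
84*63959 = 5372556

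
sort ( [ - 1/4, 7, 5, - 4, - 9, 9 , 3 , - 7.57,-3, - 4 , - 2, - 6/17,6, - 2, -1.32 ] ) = [ - 9, - 7.57 ,  -  4, - 4,-3, - 2, - 2, - 1.32,  -  6/17,-1/4 , 3,5, 6, 7,9]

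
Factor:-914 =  - 2^1*457^1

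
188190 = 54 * 3485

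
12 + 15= 27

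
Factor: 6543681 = 3^1*2181227^1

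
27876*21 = 585396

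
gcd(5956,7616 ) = 4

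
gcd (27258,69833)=1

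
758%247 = 17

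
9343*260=2429180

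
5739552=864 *6643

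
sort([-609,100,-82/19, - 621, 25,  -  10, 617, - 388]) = [ - 621, - 609,-388,- 10, - 82/19, 25, 100, 617]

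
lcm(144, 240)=720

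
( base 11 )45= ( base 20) 29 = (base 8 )61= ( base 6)121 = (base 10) 49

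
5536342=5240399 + 295943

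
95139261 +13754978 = 108894239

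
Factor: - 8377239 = - 3^1*13^1 * 79^1 *2719^1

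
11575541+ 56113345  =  67688886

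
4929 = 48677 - 43748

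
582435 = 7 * 83205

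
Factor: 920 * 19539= 17975880 = 2^3*3^2 * 5^1*13^1 *23^1*167^1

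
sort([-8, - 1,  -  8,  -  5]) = [  -  8, - 8, - 5 ,-1 ]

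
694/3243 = 694/3243 =0.21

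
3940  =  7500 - 3560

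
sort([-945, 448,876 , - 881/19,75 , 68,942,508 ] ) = [-945, - 881/19,68,75,448,508,876, 942]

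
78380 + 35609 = 113989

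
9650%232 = 138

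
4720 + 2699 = 7419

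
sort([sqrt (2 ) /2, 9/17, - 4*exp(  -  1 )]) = [ - 4*exp ( - 1), 9/17,sqrt( 2)/2]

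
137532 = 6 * 22922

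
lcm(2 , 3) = 6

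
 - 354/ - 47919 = 118/15973  =  0.01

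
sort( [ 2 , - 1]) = [ - 1,2]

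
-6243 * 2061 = -12866823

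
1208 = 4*302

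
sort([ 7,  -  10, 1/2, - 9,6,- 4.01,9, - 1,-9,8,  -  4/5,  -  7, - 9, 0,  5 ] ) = [ - 10, - 9, - 9, - 9, - 7, - 4.01,  -  1,-4/5,0, 1/2 , 5,6,7, 8,9]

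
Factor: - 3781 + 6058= 3^2*11^1*23^1=2277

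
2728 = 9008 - 6280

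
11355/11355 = 1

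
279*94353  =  26324487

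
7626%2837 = 1952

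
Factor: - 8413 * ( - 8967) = 75439371 = 3^1 * 7^2*47^1*61^1 * 179^1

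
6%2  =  0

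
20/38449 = 20/38449 = 0.00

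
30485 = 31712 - 1227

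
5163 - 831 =4332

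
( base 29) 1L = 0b110010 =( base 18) 2e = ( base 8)62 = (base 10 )50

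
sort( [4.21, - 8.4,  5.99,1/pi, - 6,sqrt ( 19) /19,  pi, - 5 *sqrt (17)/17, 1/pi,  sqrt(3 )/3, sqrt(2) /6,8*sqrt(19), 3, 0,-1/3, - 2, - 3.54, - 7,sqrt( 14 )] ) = [- 8.4, - 7,- 6, - 3.54 , - 2, - 5*sqrt(17) /17, - 1/3, 0, sqrt(19)/19,sqrt(2 ) /6 , 1/pi,1/pi,sqrt (3) /3, 3,pi,  sqrt(14),4.21,5.99,8*sqrt ( 19)] 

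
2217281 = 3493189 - 1275908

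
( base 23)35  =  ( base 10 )74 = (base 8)112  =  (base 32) 2a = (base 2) 1001010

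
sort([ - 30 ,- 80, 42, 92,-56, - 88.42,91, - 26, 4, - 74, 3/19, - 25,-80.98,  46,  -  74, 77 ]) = [-88.42, - 80.98, - 80  , - 74, - 74, - 56, - 30, - 26,-25, 3/19,  4,42,  46 , 77,  91,  92] 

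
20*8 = 160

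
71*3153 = 223863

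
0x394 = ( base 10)916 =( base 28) 14k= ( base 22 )1je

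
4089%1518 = 1053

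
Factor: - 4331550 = - 2^1*3^1*5^2*67^1*431^1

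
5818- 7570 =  - 1752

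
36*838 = 30168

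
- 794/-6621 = 794/6621 = 0.12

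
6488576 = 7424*874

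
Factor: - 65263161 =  - 3^1 * 21754387^1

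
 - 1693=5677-7370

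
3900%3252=648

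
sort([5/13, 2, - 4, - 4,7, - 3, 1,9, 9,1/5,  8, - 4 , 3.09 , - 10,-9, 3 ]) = [-10,-9, - 4, - 4,  -  4 , - 3, 1/5, 5/13 , 1, 2 , 3,3.09 , 7,  8,9, 9 ] 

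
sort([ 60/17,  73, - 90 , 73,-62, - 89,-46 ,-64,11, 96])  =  [ - 90, - 89,-64, - 62, - 46,  60/17, 11 , 73  ,  73, 96 ]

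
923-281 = 642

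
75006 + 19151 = 94157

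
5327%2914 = 2413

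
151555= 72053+79502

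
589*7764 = 4572996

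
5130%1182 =402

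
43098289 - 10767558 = 32330731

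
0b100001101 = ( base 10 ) 269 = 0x10D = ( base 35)7O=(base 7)533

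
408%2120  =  408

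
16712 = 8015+8697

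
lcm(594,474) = 46926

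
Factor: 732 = 2^2*3^1*61^1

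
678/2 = 339= 339.00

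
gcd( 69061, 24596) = 1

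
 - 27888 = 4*( - 6972 )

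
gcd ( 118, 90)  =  2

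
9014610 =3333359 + 5681251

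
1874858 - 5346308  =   - 3471450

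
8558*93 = 795894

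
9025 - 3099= 5926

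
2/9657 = 2/9657 = 0.00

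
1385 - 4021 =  - 2636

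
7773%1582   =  1445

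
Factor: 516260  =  2^2 * 5^1*83^1*311^1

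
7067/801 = 7067/801 = 8.82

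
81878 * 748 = 61244744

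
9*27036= 243324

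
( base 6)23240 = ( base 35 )2pb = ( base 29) 3s1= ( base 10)3336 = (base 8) 6410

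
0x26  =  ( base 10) 38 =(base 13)2C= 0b100110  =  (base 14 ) 2A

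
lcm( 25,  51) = 1275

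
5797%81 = 46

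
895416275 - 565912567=329503708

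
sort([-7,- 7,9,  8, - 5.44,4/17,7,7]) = [ - 7,-7, - 5.44, 4/17, 7, 7, 8,9]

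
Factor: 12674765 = 5^1*2534953^1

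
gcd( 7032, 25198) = 586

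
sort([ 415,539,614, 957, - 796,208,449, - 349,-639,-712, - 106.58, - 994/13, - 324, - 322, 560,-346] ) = [ - 796,-712, - 639,-349, - 346,-324,  -  322, -106.58,-994/13, 208, 415,449,539,560,614,957 ] 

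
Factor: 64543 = 19^1*43^1*79^1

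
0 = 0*70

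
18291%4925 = 3516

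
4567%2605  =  1962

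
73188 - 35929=37259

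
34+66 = 100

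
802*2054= 1647308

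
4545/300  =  303/20 = 15.15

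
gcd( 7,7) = 7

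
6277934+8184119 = 14462053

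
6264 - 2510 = 3754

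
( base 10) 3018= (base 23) 5g5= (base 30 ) 3ai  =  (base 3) 11010210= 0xBCA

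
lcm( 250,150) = 750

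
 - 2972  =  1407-4379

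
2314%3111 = 2314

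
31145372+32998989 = 64144361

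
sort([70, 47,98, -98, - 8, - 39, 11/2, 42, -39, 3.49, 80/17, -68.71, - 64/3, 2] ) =[  -  98, - 68.71,- 39, - 39,-64/3, - 8, 2, 3.49, 80/17, 11/2,  42 , 47, 70,  98]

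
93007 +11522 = 104529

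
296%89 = 29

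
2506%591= 142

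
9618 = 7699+1919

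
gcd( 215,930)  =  5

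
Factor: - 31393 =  - 31393^1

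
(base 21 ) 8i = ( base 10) 186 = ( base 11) 15A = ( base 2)10111010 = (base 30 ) 66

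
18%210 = 18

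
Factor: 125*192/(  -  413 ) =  - 2^6*3^1*5^3* 7^( - 1)*59^(  -  1 )= - 24000/413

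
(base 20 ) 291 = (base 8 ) 1725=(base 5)12411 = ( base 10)981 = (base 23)1jf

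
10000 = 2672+7328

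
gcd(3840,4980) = 60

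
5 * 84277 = 421385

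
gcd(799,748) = 17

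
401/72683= 401/72683 = 0.01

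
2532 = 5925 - 3393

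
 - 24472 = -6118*4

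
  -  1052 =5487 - 6539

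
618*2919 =1803942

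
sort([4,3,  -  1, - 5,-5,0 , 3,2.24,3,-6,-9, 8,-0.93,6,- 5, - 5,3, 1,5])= [-9, - 6,  -  5, - 5,  -  5,-5, - 1, - 0.93,0,1,2.24,3,3 , 3,3,  4,5, 6  ,  8 ]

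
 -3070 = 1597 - 4667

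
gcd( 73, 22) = 1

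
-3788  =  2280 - 6068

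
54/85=54/85 = 0.64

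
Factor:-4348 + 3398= - 950 = - 2^1*5^2*19^1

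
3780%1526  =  728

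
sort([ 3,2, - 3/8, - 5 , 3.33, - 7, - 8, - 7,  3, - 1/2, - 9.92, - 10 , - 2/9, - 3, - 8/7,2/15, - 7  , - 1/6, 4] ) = [  -  10,  -  9.92, - 8, - 7, - 7, - 7, - 5, - 3, - 8/7, - 1/2, - 3/8, - 2/9, - 1/6, 2/15,2,3,3,  3.33, 4]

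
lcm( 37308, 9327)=37308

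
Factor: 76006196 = 2^2*7^1 * 2714507^1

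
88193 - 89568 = - 1375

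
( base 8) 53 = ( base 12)37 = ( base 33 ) 1A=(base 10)43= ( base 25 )1i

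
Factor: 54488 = 2^3*7^2*139^1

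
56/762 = 28/381 =0.07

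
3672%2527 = 1145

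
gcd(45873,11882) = 1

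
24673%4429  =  2528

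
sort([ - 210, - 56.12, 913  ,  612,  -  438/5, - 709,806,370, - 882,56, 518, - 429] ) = [ - 882, - 709 ,-429, - 210, - 438/5,- 56.12,56, 370,518,612,806,913] 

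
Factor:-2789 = -2789^1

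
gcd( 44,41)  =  1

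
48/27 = 16/9 = 1.78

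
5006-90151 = -85145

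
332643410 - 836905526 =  - 504262116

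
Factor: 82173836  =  2^2*20543459^1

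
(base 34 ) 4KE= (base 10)5318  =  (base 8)12306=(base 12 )30B2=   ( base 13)2561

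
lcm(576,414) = 13248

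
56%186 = 56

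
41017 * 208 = 8531536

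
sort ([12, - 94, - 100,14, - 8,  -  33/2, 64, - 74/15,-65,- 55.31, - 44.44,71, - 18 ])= [ - 100 ,-94, - 65, - 55.31, - 44.44,  -  18 , - 33/2, - 8, - 74/15, 12  ,  14,  64, 71]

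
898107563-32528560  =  865579003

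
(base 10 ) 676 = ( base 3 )221001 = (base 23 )169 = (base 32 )L4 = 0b1010100100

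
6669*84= 560196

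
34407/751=34407/751 = 45.81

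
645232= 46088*14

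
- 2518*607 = - 1528426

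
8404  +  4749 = 13153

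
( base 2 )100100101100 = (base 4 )210230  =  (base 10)2348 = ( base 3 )10012222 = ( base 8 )4454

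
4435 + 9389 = 13824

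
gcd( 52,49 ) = 1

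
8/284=2/71 = 0.03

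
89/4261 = 89/4261=0.02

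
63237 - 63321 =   -  84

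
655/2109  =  655/2109  =  0.31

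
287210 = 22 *13055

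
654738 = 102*6419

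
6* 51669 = 310014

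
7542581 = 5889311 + 1653270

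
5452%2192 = 1068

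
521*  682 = 355322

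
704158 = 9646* 73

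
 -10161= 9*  (-1129)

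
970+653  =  1623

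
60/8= 7 + 1/2 = 7.50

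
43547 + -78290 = -34743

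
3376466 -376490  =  2999976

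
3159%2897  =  262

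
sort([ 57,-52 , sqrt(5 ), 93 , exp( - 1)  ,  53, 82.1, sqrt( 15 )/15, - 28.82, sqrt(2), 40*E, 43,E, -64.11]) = [-64.11, - 52, - 28.82,sqrt( 15) /15, exp( - 1), sqrt( 2),sqrt(5), E, 43, 53, 57, 82.1, 93, 40*E]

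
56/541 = 56/541  =  0.10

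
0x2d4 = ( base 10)724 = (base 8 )1324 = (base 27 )QM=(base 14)39a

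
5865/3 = 1955 = 1955.00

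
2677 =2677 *1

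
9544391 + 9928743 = 19473134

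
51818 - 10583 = 41235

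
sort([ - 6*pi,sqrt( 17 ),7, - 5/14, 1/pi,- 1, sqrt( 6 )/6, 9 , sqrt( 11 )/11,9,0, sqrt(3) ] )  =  [-6*pi, - 1, - 5/14, 0, sqrt(11) /11, 1/pi , sqrt(6)/6, sqrt( 3),sqrt( 17),7 , 9, 9]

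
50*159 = 7950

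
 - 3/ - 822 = 1/274 = 0.00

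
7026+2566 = 9592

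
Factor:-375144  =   - 2^3*3^1*7^2*11^1 * 29^1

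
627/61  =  627/61= 10.28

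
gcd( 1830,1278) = 6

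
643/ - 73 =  - 9 + 14/73=- 8.81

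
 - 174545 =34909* ( - 5)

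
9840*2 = 19680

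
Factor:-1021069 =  - 7^1*199^1 *733^1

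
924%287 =63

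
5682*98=556836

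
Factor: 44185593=3^1*47^1*313373^1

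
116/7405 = 116/7405 = 0.02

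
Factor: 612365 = 5^1*13^1 * 9421^1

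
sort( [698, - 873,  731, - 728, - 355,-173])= [ - 873, - 728 ,  -  355,  -  173,698, 731 ]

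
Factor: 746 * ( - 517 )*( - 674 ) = 259949668 = 2^2 * 11^1* 47^1*337^1 * 373^1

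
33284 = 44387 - 11103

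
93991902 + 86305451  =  180297353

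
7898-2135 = 5763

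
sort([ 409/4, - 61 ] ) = [ - 61,409/4]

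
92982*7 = 650874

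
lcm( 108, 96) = 864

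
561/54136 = 561/54136=0.01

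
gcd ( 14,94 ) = 2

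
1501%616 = 269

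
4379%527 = 163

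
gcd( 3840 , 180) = 60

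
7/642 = 7/642=0.01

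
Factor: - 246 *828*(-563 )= 2^3*3^3*23^1*41^1*563^1 = 114676344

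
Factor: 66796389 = 3^2*11^1*674711^1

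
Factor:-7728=-2^4*3^1*7^1*23^1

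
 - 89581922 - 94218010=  -183799932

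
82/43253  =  82/43253= 0.00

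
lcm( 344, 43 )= 344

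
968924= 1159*836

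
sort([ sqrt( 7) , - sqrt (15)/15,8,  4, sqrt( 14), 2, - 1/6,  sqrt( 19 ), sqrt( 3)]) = [ - sqrt( 15)/15, - 1/6,sqrt(3),  2, sqrt( 7 ),sqrt(14), 4,sqrt( 19 ),8]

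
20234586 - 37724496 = -17489910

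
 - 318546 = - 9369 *34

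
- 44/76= - 1 + 8/19 = - 0.58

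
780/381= 2  +  6/127= 2.05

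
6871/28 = 6871/28 = 245.39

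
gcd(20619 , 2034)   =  9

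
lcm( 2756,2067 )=8268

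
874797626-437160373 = 437637253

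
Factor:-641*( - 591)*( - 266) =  - 100769046 = - 2^1*3^1*7^1*19^1*197^1*641^1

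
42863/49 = 874+37/49   =  874.76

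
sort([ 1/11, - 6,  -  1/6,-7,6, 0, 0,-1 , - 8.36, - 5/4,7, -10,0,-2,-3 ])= [ - 10, - 8.36, - 7, - 6,  -  3, -2,  -  5/4,-1, - 1/6,0,0,0,1/11 , 6,7 ] 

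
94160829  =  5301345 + 88859484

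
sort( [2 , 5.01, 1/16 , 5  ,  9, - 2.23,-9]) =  [-9,- 2.23, 1/16, 2  ,  5,5.01, 9 ] 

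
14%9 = 5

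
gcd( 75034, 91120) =2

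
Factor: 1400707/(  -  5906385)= - 3^( - 3) * 5^( - 1) * 7^1*11^1 *67^ ( - 1)*653^(- 1) * 18191^1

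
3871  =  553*7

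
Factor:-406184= - 2^3* 50773^1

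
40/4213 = 40/4213 = 0.01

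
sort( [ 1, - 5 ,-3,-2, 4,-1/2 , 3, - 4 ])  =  [ - 5, - 4  ,-3, - 2, -1/2, 1 , 3, 4]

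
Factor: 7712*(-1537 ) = - 2^5*29^1*53^1*241^1 =- 11853344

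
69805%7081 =6076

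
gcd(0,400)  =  400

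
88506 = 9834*9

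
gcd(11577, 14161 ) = 17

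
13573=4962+8611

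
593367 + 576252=1169619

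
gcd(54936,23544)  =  7848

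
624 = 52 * 12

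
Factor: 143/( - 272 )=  - 2^ ( - 4) * 11^1*13^1 * 17^( - 1 )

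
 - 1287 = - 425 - 862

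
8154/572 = 14 + 73/286 =14.26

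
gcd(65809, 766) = 1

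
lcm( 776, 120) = 11640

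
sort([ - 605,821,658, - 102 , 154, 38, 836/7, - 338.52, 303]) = [-605,-338.52, - 102,38,836/7, 154,303, 658, 821]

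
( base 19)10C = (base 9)454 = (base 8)565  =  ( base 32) BL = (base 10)373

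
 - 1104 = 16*( - 69)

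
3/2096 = 3/2096 = 0.00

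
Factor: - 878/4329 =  - 2^1 * 3^( - 2) * 13^( - 1 ) * 37^( - 1)*439^1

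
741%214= 99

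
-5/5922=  - 1 + 5917/5922= -  0.00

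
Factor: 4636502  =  2^1 * 13^1*178327^1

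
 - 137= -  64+-73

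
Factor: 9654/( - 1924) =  - 2^(  -  1 )*3^1  *  13^(-1 )*37^(  -  1)*1609^1 = -4827/962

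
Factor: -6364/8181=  - 2^2*3^( - 4 )*37^1*43^1*101^( - 1 ) 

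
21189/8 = 2648 + 5/8=   2648.62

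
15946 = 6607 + 9339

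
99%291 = 99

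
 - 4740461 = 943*( - 5027 ) 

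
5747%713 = 43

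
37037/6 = 6172 + 5/6 = 6172.83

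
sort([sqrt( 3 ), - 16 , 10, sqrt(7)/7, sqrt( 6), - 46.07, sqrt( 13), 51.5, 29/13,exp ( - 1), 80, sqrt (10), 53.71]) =[-46.07, - 16, exp ( - 1),sqrt( 7) /7,sqrt( 3),29/13, sqrt(6),sqrt(10), sqrt( 13 ), 10, 51.5,  53.71, 80 ]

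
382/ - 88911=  - 1 + 88529/88911  =  -  0.00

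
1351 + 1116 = 2467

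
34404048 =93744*367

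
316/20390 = 158/10195 = 0.02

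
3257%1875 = 1382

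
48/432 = 1/9= 0.11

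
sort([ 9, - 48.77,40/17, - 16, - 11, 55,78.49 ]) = [ - 48.77,- 16, - 11 , 40/17,9,55, 78.49]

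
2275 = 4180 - 1905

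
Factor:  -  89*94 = - 2^1 *47^1*89^1  =  - 8366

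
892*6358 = 5671336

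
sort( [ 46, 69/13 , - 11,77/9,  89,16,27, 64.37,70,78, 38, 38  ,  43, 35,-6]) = [ - 11,-6,69/13, 77/9 , 16, 27,35,38,38, 43,46,64.37, 70, 78,89]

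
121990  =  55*2218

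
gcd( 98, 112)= 14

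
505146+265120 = 770266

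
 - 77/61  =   - 2+45/61 = - 1.26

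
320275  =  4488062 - 4167787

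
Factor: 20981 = 20981^1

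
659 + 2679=3338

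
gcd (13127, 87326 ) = 1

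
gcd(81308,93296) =4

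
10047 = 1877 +8170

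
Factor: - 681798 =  - 2^1*3^1 * 13^1*8741^1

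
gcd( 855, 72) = 9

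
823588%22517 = 12976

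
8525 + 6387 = 14912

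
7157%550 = 7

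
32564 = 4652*7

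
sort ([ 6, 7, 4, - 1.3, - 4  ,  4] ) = [-4 , - 1.3,4, 4 , 6, 7] 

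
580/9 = 580/9 = 64.44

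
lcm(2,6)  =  6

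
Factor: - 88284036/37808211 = - 2^2*7^(-1) * 233^( - 1) * 7727^ ( - 1)*7357003^1 = -  29428012/12602737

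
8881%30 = 1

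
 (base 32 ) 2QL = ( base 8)5525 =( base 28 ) 3JH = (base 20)751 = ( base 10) 2901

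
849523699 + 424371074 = 1273894773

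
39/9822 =13/3274 = 0.00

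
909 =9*101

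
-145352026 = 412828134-558180160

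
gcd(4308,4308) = 4308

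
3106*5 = 15530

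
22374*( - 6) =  - 134244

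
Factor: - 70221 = -3^1*89^1*263^1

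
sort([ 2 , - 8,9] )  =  [-8, 2,9]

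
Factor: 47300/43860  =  3^( - 1 ) *5^1 * 11^1*17^( - 1 ) = 55/51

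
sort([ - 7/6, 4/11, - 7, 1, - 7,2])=[-7,-7, - 7/6,4/11,1, 2]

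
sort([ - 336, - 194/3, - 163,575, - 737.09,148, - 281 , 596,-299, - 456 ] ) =[ - 737.09, - 456, - 336, - 299, - 281,-163, - 194/3,148,575, 596] 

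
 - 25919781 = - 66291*391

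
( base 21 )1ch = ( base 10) 710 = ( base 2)1011000110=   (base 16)2C6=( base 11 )596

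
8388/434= 4194/217 = 19.33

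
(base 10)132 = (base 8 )204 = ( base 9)156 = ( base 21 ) 66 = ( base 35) 3R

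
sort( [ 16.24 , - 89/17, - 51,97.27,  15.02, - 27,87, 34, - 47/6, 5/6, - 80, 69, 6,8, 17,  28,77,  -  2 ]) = [ - 80,-51, - 27,  -  47/6,  -  89/17, - 2,5/6, 6,  8,15.02, 16.24,17, 28,34,69,  77,87, 97.27 ]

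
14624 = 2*7312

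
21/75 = 7/25=   0.28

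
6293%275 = 243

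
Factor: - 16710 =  - 2^1*3^1*5^1*557^1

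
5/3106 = 5/3106 = 0.00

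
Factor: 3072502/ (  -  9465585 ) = -2^1* 3^( - 1)*5^( - 1 )*631039^(  -  1)*1536251^1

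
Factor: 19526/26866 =9763/13433 = 7^(-1 )*13^1*19^( - 1 )*101^( - 1)*751^1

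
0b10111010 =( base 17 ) AG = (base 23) 82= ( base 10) 186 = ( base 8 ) 272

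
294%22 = 8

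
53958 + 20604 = 74562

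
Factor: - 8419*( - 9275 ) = 5^2*7^1 * 53^1 * 8419^1 = 78086225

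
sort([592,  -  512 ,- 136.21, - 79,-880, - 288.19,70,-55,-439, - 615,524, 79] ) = [ - 880,-615 , - 512 , - 439,-288.19,-136.21, - 79 ,  -  55,70,79 , 524,592]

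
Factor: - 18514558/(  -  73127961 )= 2^1*3^(  -  3)*2708443^(-1)*9257279^1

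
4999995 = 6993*715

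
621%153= 9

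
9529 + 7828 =17357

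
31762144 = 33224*956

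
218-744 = -526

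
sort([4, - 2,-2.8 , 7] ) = [ - 2.8, - 2,4,7]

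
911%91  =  1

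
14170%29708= 14170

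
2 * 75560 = 151120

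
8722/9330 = 4361/4665 = 0.93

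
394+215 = 609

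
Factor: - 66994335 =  - 3^2*5^1*1488763^1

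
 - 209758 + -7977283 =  - 8187041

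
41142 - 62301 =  -21159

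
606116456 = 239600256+366516200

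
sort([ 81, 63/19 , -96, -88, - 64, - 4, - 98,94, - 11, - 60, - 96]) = [ - 98 ,-96, - 96,  -  88,-64,-60,- 11, - 4,63/19,81,94 ] 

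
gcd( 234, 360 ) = 18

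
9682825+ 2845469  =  12528294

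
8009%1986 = 65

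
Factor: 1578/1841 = 6/7 = 2^1*3^1*7^(-1)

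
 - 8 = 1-9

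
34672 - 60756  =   - 26084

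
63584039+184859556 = 248443595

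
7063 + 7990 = 15053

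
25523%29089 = 25523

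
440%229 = 211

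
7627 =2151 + 5476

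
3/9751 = 3/9751 = 0.00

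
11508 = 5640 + 5868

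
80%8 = 0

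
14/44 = 7/22 = 0.32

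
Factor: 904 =2^3*113^1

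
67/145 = 67/145 = 0.46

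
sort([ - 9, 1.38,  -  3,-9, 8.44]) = [ -9, - 9, - 3, 1.38,  8.44]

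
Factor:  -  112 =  - 2^4*7^1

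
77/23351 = 77/23351=0.00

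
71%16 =7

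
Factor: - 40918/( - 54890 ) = 5^(-1) * 11^( - 1)  *  41^1 =41/55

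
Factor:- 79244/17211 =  - 2^2*3^( - 1 )*11^1*1801^1 *5737^( - 1 ) 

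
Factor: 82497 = 3^1*107^1*257^1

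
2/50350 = 1/25175 = 0.00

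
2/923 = 2/923=0.00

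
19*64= 1216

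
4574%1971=632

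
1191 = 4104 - 2913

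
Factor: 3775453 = 11^1*151^1*2273^1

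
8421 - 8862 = -441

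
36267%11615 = 1422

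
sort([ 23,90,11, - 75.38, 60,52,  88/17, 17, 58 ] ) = [ - 75.38,88/17, 11,17,23, 52, 58, 60,90]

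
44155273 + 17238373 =61393646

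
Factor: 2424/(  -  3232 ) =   -  2^( - 2)*3^1 =- 3/4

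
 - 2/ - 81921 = 2/81921= 0.00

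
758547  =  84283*9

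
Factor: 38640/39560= 2^1*3^1 *7^1*43^(-1) = 42/43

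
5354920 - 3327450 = 2027470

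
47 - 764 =-717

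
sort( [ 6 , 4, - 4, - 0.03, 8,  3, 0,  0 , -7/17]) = [ - 4, - 7/17, -0.03, 0,0, 3, 4,  6, 8]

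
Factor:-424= -2^3 * 53^1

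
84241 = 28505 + 55736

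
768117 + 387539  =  1155656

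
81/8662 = 81/8662 = 0.01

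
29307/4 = 7326 + 3/4 = 7326.75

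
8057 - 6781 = 1276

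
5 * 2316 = 11580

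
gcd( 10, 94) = 2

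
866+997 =1863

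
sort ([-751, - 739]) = [ - 751,- 739 ]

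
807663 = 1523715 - 716052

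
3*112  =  336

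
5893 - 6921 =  - 1028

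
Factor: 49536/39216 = 2^3*3^1*19^( - 1 )  =  24/19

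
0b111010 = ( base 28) 22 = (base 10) 58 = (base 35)1N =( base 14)42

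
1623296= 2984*544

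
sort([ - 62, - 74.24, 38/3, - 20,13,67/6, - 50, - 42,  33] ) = [-74.24, - 62, - 50, - 42 ,-20,67/6 , 38/3,13 , 33 ]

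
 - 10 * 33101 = - 331010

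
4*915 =3660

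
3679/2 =1839 + 1/2 = 1839.50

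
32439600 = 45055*720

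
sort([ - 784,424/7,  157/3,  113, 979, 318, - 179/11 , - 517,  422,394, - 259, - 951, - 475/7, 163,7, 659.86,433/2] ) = [ - 951,-784, - 517, - 259, -475/7, - 179/11, 7, 157/3, 424/7, 113, 163, 433/2, 318, 394,422,659.86 , 979]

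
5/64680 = 1/12936 = 0.00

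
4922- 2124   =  2798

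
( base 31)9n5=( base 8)22227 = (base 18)1ag7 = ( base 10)9367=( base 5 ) 244432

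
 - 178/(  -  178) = 1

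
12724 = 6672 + 6052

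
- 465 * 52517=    -24420405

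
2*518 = 1036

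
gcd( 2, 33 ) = 1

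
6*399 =2394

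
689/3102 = 689/3102 = 0.22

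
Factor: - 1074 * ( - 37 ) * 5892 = 2^3 * 3^2*37^1 * 179^1 *491^1 =234136296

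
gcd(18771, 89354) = 1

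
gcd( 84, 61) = 1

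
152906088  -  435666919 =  - 282760831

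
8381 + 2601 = 10982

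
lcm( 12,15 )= 60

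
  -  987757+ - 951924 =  -1939681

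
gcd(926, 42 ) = 2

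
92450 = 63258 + 29192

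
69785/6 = 69785/6  =  11630.83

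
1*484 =484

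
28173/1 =28173 = 28173.00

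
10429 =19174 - 8745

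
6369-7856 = - 1487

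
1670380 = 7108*235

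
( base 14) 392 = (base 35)kg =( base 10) 716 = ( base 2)1011001100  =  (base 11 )5A1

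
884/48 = 18+5/12 = 18.42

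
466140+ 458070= 924210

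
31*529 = 16399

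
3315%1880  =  1435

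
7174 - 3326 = 3848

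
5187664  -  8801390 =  - 3613726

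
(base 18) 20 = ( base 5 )121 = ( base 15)26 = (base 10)36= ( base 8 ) 44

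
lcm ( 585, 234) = 1170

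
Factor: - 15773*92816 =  - 2^4*5801^1*15773^1= - 1463986768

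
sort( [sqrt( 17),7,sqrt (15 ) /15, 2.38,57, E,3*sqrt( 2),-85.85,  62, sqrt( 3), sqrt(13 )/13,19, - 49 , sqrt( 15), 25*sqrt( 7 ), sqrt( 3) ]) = [ - 85.85, -49,  sqrt( 15 )/15, sqrt( 13)/13 , sqrt(3 ), sqrt( 3), 2.38, E,sqrt (15),sqrt( 17 ) , 3*sqrt(2 ), 7, 19, 57,62,25*sqrt( 7) ] 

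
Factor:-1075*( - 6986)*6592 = 2^7 * 5^2*7^1 * 43^1*103^1*499^1=49505590400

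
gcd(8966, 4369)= 1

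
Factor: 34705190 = 2^1*5^1*13^1*239^1 * 1117^1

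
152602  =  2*76301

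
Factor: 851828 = 2^2*23^1*47^1*197^1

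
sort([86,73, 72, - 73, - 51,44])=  [-73,  -  51,  44, 72, 73,  86]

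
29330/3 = 9776 + 2/3  =  9776.67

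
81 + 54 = 135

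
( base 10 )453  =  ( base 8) 705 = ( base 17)19B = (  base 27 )GL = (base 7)1215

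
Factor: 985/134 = 2^( - 1 ) * 5^1 *67^(  -  1 )*197^1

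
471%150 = 21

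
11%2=1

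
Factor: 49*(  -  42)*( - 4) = 8232 = 2^3*3^1 * 7^3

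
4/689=4/689 =0.01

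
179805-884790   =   - 704985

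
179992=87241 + 92751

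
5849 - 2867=2982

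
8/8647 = 8/8647 = 0.00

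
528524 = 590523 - 61999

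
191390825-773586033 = -582195208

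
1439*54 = 77706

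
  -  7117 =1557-8674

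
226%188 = 38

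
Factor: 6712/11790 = 2^2*3^ (-2)* 5^(- 1)*131^( - 1 ) * 839^1 = 3356/5895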